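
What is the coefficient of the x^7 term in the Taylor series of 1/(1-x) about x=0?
Expand to order 7: 1/(1-x) = x^7 + x^6 + x^5 + x^4 + x^3 + x^2 + x + 1 + O(x^8).
The coefficient of x^7 is 1.

Final answer: 1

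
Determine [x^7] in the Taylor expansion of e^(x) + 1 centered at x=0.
Expand to order 7: e^(x) + 1 = x^7/5040 + x^6/720 + x^5/120 + x^4/24 + x^3/6 + x^2/2 + x + 2 + O(x^8).
The coefficient of x^7 is 1/5040.

Final answer: 1/5040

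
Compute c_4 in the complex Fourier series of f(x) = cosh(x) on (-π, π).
Compute the real Fourier coefficients first: a_4 = 2·sinh(π)/(17·π), b_4 = 0.
Then c_4 = (a_4 − i·b_4)/2 = sinh(π)/(17·π).

Final answer: sinh(π)/(17·π)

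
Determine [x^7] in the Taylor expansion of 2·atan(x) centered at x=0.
Expand to order 7: 2·atan(x) = -2·x^7/7 + 2·x^5/5 - 2·x^3/3 + 2·x + O(x^8).
The coefficient of x^7 is -2/7.

Final answer: -2/7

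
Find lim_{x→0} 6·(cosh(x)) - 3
Direct substitution at x = 0 gives 3.

Final answer: 3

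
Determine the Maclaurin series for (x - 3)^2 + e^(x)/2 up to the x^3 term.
x^3/12 + 5·x^2/4 - 11·x/2 + 19/2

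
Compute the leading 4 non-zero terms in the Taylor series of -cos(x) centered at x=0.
x^6/720 - x^4/24 + x^2/2 - 1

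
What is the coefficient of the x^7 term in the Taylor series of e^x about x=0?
Expand to order 7: e^x = x^7/5040 + x^6/720 + x^5/120 + x^4/24 + x^3/6 + x^2/2 + x + 1 + O(x^8).
The coefficient of x^7 is 1/5040.

Final answer: 1/5040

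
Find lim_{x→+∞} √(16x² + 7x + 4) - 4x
As x → +∞: multiply by the conjugate to get (7x+4)/(√(16x²+7x+4)+4x); the denominator ~ 8x, so the limit is 7/8.
Limit = 7/8.

Final answer: 7/8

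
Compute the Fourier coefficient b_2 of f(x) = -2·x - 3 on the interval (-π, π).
b_2 = (1/π) ∫_{-π}^{π} f(x)·sin(2x) dx.
Evaluate the integral (use parity and integration by parts as needed): b_2 = 2.

Final answer: 2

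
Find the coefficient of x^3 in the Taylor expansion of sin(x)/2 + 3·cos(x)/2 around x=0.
Expand to order 3: sin(x)/2 + 3·cos(x)/2 = -x^3/12 - 3·x^2/4 + x/2 + 3/2 + O(x^4).
The coefficient of x^3 is -1/12.

Final answer: -1/12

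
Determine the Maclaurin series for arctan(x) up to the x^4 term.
-x^3/3 + x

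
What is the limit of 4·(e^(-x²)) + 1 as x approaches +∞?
Evaluate the dominant behaviour as x → +∞; each term tends to a finite value or vanishes.
Limit = 1.

Final answer: 1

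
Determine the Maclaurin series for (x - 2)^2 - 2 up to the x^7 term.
x^2 - 4·x + 2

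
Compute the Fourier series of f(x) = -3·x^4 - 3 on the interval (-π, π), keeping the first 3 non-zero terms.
(-144 + 24·π^2)·cos(x) + (9 - 6·π^2)·cos(2·x) - 3·π^4/5 - 3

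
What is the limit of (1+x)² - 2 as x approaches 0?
Direct substitution at x = 0 gives -1.

Final answer: -1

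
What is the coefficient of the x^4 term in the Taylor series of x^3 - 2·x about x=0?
Expand to order 4: x^3 - 2·x = x^3 - 2·x + O(x^5).
The coefficient of x^4 is 0.

Final answer: 0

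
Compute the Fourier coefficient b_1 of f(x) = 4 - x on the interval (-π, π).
b_1 = (1/π) ∫_{-π}^{π} f(x)·sin(1x) dx.
Evaluate the integral (use parity and integration by parts as needed): b_1 = -2.

Final answer: -2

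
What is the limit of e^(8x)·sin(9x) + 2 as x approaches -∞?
Evaluate the dominant behaviour as x → -∞; each term tends to a finite value or vanishes.
Limit = 2.

Final answer: 2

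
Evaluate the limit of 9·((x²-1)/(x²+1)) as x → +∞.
Evaluate the dominant behaviour as x → +∞; each term tends to a finite value or vanishes.
Limit = 9.

Final answer: 9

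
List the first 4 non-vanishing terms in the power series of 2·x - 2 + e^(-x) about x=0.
-x^3/6 + x^2/2 + x - 1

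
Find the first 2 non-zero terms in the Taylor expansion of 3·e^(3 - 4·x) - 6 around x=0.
-12·x·e^(3) - 6 + 3·e^(3)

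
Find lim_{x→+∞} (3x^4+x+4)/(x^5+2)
This is an ∞/∞ indeterminate form as x → +∞.
Divide numerator and denominator by x^5 and let the lower-order terms vanish; the numerator's degree 4 is below the denominator's degree 5, so the quotient → 0.
Limit = 0.

Final answer: 0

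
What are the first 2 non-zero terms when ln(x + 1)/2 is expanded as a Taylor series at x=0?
-x^2/4 + x/2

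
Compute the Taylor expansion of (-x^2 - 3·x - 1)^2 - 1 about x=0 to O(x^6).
x^4 + 6·x^3 + 11·x^2 + 6·x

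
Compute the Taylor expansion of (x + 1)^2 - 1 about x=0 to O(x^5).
x^2 + 2·x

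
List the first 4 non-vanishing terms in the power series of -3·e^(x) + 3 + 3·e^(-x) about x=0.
-x^5/20 - x^3 - 6·x + 3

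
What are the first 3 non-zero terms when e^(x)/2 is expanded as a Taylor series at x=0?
x^2/4 + x/2 + 1/2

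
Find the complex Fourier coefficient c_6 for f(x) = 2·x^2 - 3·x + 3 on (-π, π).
Compute the real Fourier coefficients first: a_6 = 2/9, b_6 = 1.
Then c_6 = (a_6 − i·b_6)/2 = 1/9 - i/2.

Final answer: 1/9 - i/2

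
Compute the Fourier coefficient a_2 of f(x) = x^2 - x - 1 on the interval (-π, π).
a_2 = (1/π) ∫_{-π}^{π} f(x)·cos(2x) dx.
Evaluate the integral (use parity and integration by parts as needed): a_2 = 1.

Final answer: 1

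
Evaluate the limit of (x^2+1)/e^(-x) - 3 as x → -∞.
The quotient is an ∞/∞ indeterminate form as x → -∞.
Compare growth rates of the dominant terms (exponentials ≫ polynomials ≫ logarithms), or apply L'Hôpital's rule; the quotient → 0.
Adding the constant: 0 - 3 = -3. Limit = -3.

Final answer: -3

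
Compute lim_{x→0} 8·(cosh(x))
Direct substitution at x = 0 gives 8.

Final answer: 8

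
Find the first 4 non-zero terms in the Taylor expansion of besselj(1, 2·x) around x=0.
-x^7/144 + x^5/12 - x^3/2 + x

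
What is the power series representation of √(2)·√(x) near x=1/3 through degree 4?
√(6)/3 + √(6)·(x - 1/3)/2 - 3·√(6)·(x - 1/3)^2/8 + 9·√(6)·(x - 1/3)^3/16 - 135·√(6)·(x - 1/3)^4/128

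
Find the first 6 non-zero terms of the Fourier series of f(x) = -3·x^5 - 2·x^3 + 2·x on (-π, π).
(-692 - 6·π^4 + 116·π^2)·sin(x) + (-13·π^2 + 35/2 + 3·π^4)·sin(2·x) + (-2·π^4 - 20/27 + 28·π^2/9)·sin(3·x) + (-7·π^2/8 - 43/64 + 3·π^4/2)·sin(4·x) + (-6·π^4/5 + 476/625 + 4·π^2/25)·sin(5·x) + (-37/54 + π^2/9 + π^4)·sin(6·x)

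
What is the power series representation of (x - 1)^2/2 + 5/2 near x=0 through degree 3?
x^2/2 - x + 3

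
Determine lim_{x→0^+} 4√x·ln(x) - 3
The product is a 0·∞ indeterminate form at x → 0⁺.
Rewrite the product as 4·ln(x) / x^(-1/2) and apply L'Hôpital, or use the standard hierarchy x^(-1/2) ≫ |ln x| as x → 0⁺.
The indeterminate product → 0, so the limit = -3.

Final answer: -3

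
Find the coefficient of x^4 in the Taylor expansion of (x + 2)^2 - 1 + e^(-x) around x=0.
Expand to order 4: (x + 2)^2 - 1 + e^(-x) = x^4/24 - x^3/6 + 3·x^2/2 + 3·x + 4 + O(x^5).
The coefficient of x^4 is 1/24.

Final answer: 1/24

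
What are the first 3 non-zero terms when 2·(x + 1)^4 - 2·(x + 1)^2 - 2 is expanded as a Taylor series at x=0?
10·x^2 + 4·x - 2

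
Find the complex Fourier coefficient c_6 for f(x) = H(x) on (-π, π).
Compute the real Fourier coefficients first: a_6 = 0, b_6 = 0.
Then c_6 = (a_6 − i·b_6)/2 = 0.

Final answer: 0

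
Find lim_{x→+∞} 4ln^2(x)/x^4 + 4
The quotient is an ∞/∞ indeterminate form as x → +∞.
The polynomial denominator x^4 dominates the logarithmic numerator (any positive power of x ≫ ln^2(x) as x → ∞), so the quotient → 0.
Adding the constant: 0 + 4 = 4. Limit = 4.

Final answer: 4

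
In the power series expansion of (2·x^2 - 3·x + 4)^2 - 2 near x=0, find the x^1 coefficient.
Expand to order 1: (2·x^2 - 3·x + 4)^2 - 2 = 14 - 24·x + O(x^2).
The coefficient of x^1 is -24.

Final answer: -24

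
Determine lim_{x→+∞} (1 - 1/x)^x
As x → +∞: this is the defining limit (1 - 1/x)^x → e^(-1).
Limit = e^(-1).

Final answer: e^(-1)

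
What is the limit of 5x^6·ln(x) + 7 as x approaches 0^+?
The product is a 0·∞ indeterminate form at x → 0⁺.
Rewrite the product as 5·ln(x) / x^(-6) and apply L'Hôpital, or use the standard hierarchy x^(-6) ≫ |ln x| as x → 0⁺.
The indeterminate product → 0, so the limit = 7.

Final answer: 7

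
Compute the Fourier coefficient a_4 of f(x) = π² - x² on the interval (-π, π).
a_4 = (1/π) ∫_{-π}^{π} f(x)·cos(4x) dx.
Evaluate the integral (use parity and integration by parts as needed): a_4 = -1/4.

Final answer: -1/4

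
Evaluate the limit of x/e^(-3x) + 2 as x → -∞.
The quotient is an ∞/∞ indeterminate form as x → -∞.
Compare growth rates of the dominant terms (exponentials ≫ polynomials ≫ logarithms), or apply L'Hôpital's rule; the quotient → 0.
Adding the constant: 0 + 2 = 2. Limit = 2.

Final answer: 2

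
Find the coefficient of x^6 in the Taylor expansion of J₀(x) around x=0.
Expand to order 6: J₀(x) = -x^6/2304 + x^4/64 - x^2/4 + 1 + O(x^7).
The coefficient of x^6 is -1/2304.

Final answer: -1/2304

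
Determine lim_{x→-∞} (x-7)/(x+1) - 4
Evaluate the dominant behaviour as x → -∞; each term tends to a finite value or vanishes.
Limit = -3.

Final answer: -3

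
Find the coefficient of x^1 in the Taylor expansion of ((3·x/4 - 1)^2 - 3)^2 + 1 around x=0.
Expand to order 1: ((3·x/4 - 1)^2 - 3)^2 + 1 = 6·x + 5 + O(x^2).
The coefficient of x^1 is 6.

Final answer: 6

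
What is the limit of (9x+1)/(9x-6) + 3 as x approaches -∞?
Evaluate the dominant behaviour as x → -∞; each term tends to a finite value or vanishes.
Limit = 4.

Final answer: 4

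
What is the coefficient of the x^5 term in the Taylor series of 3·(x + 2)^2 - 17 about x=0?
Expand to order 5: 3·(x + 2)^2 - 17 = 3·x^2 + 12·x - 5 + O(x^6).
The coefficient of x^5 is 0.

Final answer: 0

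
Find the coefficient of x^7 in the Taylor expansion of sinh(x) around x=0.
Expand to order 7: sinh(x) = x^7/5040 + x^5/120 + x^3/6 + x + O(x^8).
The coefficient of x^7 is 1/5040.

Final answer: 1/5040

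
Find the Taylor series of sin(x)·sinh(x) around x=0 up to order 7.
-x^6/90 + x^2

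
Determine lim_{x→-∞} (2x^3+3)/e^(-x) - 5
The quotient is an ∞/∞ indeterminate form as x → -∞.
Compare growth rates of the dominant terms (exponentials ≫ polynomials ≫ logarithms), or apply L'Hôpital's rule; the quotient → 0.
Adding the constant: 0 - 5 = -5. Limit = -5.

Final answer: -5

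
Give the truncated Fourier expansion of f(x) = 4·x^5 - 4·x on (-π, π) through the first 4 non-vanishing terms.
(-160·π^2 + 8·π^4 + 952)·sin(x) + (-4·π^4 - 26 + 20·π^2)·sin(2·x) + (-160·π^2/27 + 104/81 + 8·π^4/3)·sin(3·x) + (-2·π^4 + 17/16 + 5·π^2/2)·sin(4·x)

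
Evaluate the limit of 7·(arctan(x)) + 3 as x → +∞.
Evaluate the dominant behaviour as x → +∞; each term tends to a finite value or vanishes.
Limit = 3 + 7·π/2.

Final answer: 3 + 7·π/2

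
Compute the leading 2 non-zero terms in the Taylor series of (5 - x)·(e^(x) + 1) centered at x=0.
3·x + 10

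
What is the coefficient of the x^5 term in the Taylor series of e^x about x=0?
Expand to order 5: e^x = x^5/120 + x^4/24 + x^3/6 + x^2/2 + x + 1 + O(x^6).
The coefficient of x^5 is 1/120.

Final answer: 1/120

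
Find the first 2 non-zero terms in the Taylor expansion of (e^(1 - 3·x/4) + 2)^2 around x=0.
-3·e·x·(2 + e)/2 + (2 + e)^2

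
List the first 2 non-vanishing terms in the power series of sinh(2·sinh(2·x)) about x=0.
40·x^3/3 + 4·x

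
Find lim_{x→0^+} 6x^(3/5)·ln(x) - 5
The product is a 0·∞ indeterminate form at x → 0⁺.
Rewrite the product as 6·ln(x) / x^(-3/5) and apply L'Hôpital, or use the standard hierarchy x^(-3/5) ≫ |ln x| as x → 0⁺.
The indeterminate product → 0, so the limit = -5.

Final answer: -5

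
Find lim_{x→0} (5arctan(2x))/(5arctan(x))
Both numerator and denominator → 0 as x → 0; this is a 0/0 indeterminate form.
Expand each to leading order near x = 0: numerator ~ 10·x, denominator ~ 5·x.
The limit of the ratio is 2.

Final answer: 2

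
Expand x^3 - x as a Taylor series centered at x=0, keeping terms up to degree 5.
x^3 - x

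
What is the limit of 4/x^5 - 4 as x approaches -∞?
Evaluate the dominant behaviour as x → -∞; each term tends to a finite value or vanishes.
Limit = -4.

Final answer: -4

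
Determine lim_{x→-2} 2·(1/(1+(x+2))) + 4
Direct substitution at x = -2 gives 6.

Final answer: 6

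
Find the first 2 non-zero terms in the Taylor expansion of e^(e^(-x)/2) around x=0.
-x·e^(1/2)/2 + e^(1/2)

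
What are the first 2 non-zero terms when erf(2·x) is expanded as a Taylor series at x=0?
-16·x^3/(3·√(π)) + 4·x/√(π)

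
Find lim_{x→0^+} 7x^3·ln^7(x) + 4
The product is a 0·∞ indeterminate form at x → 0⁺.
Rewrite the product as 7·ln^7(x) / x^(-3) and apply L'Hôpital, or use the standard hierarchy x^(-3) ≫ |ln x|^7 as x → 0⁺.
The indeterminate product → 0, so the limit = 4.

Final answer: 4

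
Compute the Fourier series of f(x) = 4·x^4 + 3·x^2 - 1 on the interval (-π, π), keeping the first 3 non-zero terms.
(180 - 32·π^2)·cos(x) + (-9 + 8·π^2)·cos(2·x) - 1 + π^2 + 4·π^4/5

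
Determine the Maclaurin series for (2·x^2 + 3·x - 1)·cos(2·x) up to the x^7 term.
-4·x^7/15 + 64·x^6/45 + 2·x^5 - 14·x^4/3 - 6·x^3 + 4·x^2 + 3·x - 1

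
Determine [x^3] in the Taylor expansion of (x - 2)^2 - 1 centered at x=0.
Expand to order 3: (x - 2)^2 - 1 = x^2 - 4·x + 3 + O(x^4).
The coefficient of x^3 is 0.

Final answer: 0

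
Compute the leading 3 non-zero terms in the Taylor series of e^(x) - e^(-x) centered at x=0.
x^5/60 + x^3/3 + 2·x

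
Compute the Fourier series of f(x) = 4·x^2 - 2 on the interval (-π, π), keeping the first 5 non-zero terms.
-16·cos(x) + 4·cos(2·x) - 16·cos(3·x)/9 + cos(4·x) - 2 + 4·π^2/3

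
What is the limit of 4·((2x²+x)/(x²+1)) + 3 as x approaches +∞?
Evaluate the dominant behaviour as x → +∞; each term tends to a finite value or vanishes.
Limit = 11.

Final answer: 11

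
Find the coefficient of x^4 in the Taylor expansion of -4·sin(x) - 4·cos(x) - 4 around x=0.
Expand to order 4: -4·sin(x) - 4·cos(x) - 4 = -x^4/6 + 2·x^3/3 + 2·x^2 - 4·x - 8 + O(x^5).
The coefficient of x^4 is -1/6.

Final answer: -1/6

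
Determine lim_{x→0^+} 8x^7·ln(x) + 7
The product is a 0·∞ indeterminate form at x → 0⁺.
Rewrite the product as 8·ln(x) / x^(-7) and apply L'Hôpital, or use the standard hierarchy x^(-7) ≫ |ln x| as x → 0⁺.
The indeterminate product → 0, so the limit = 7.

Final answer: 7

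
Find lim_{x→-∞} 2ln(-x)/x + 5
The quotient is an ∞/∞ indeterminate form as x → -∞.
Compare growth rates of the dominant terms (exponentials ≫ polynomials ≫ logarithms), or apply L'Hôpital's rule; the quotient → 0.
Adding the constant: 0 + 5 = 5. Limit = 5.

Final answer: 5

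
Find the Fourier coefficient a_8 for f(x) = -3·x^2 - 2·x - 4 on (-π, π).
a_8 = (1/π) ∫_{-π}^{π} f(x)·cos(8x) dx.
Evaluate the integral (use parity and integration by parts as needed): a_8 = -3/16.

Final answer: -3/16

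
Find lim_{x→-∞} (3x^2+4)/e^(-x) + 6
The quotient is an ∞/∞ indeterminate form as x → -∞.
Compare growth rates of the dominant terms (exponentials ≫ polynomials ≫ logarithms), or apply L'Hôpital's rule; the quotient → 0.
Adding the constant: 0 + 6 = 6. Limit = 6.

Final answer: 6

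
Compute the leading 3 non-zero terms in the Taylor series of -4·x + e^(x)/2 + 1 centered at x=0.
x^2/4 - 7·x/2 + 3/2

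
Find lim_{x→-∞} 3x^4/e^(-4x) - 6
The quotient is an ∞/∞ indeterminate form as x → -∞.
Compare growth rates of the dominant terms (exponentials ≫ polynomials ≫ logarithms), or apply L'Hôpital's rule; the quotient → 0.
Adding the constant: 0 - 6 = -6. Limit = -6.

Final answer: -6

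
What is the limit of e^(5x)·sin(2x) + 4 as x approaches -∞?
Evaluate the dominant behaviour as x → -∞; each term tends to a finite value or vanishes.
Limit = 4.

Final answer: 4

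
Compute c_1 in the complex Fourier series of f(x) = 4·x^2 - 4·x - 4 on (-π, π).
Compute the real Fourier coefficients first: a_1 = -16, b_1 = -8.
Then c_1 = (a_1 − i·b_1)/2 = -8 + 4·i.

Final answer: -8 + 4·i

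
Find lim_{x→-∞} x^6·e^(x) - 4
The product is a 0·∞ indeterminate form at x → -∞.
Rewrite the product as x^6 / e^(-x) (an ∞/∞ form) and apply L'Hôpital, or use the standard hierarchy e^(|x|) ≫ |x^6| as x → -∞.
The indeterminate product → 0, so the limit = -4.

Final answer: -4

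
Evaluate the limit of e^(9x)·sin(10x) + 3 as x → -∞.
Evaluate the dominant behaviour as x → -∞; each term tends to a finite value or vanishes.
Limit = 3.

Final answer: 3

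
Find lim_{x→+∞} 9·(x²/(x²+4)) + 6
Evaluate the dominant behaviour as x → +∞; each term tends to a finite value or vanishes.
Limit = 15.

Final answer: 15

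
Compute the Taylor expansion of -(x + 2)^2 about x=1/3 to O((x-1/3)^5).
-49/9 - 14·(x - 1/3)/3 - (x - 1/3)^2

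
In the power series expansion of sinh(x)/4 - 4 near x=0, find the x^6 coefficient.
Expand to order 6: sinh(x)/4 - 4 = x^5/480 + x^3/24 + x/4 - 4 + O(x^7).
The coefficient of x^6 is 0.

Final answer: 0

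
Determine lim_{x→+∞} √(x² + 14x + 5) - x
This is an ∞ − ∞ indeterminate form.
Multiply and divide by the conjugate √(x²+14x + 5) + x; the x² terms cancel, leaving (14x + 5)/(√(x²+14x + 5)+x) → 14/2 = 7.
Limit = 7.

Final answer: 7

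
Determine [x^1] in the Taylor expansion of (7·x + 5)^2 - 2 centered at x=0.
Expand to order 1: (7·x + 5)^2 - 2 = 70·x + 23 + O(x^2).
The coefficient of x^1 is 70.

Final answer: 70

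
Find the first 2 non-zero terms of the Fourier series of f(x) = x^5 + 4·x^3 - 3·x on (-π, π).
(-32·π^2 + 186 + 2·π^4)·sin(x) + (-π^4 + 3/2 + π^2)·sin(2·x)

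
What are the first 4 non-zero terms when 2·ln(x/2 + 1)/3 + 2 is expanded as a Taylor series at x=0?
x^3/36 - x^2/12 + x/3 + 2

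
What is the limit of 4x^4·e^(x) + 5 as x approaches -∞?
The product is a 0·∞ indeterminate form at x → -∞.
Rewrite the product as 4x^4 / e^(-x) (an ∞/∞ form) and apply L'Hôpital, or use the standard hierarchy e^(|x|) ≫ |x^4| as x → -∞.
The indeterminate product → 0, so the limit = 5.

Final answer: 5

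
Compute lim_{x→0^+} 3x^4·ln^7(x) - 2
The product is a 0·∞ indeterminate form at x → 0⁺.
Rewrite the product as 3·ln^7(x) / x^(-4) and apply L'Hôpital, or use the standard hierarchy x^(-4) ≫ |ln x|^7 as x → 0⁺.
The indeterminate product → 0, so the limit = -2.

Final answer: -2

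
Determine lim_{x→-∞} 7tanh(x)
Evaluate the dominant behaviour as x → -∞; each term tends to a finite value or vanishes.
Limit = -7.

Final answer: -7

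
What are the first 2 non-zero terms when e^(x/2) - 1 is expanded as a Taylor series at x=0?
x^2/8 + x/2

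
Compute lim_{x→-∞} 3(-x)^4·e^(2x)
This is a 0·∞ indeterminate form at x → -∞.
Rewrite the product as 3(-x)^4 / e^(-2x) (an ∞/∞ form) and apply L'Hôpital, or use the standard hierarchy e^(2|x|) ≫ |(-x)^4| as x → -∞.
The indeterminate product → 0, so the limit = 0.

Final answer: 0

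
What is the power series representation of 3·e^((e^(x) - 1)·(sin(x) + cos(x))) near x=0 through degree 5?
43·x^5/10 + 45·x^4/8 + 11·x^3/2 + 6·x^2 + 3·x + 3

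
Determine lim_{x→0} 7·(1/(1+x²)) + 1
Direct substitution at x = 0 gives 8.

Final answer: 8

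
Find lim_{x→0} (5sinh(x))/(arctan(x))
Both numerator and denominator → 0 as x → 0; this is a 0/0 indeterminate form.
Expand each to leading order near x = 0: numerator ~ 5·x, denominator ~ x.
The limit of the ratio is 5.

Final answer: 5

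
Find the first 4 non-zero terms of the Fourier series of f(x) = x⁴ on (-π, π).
(48 - 8·π^2)·cos(x) + (-3 + 2·π^2)·cos(2·x) + (16/27 - 8·π^2/9)·cos(3·x) + π^4/5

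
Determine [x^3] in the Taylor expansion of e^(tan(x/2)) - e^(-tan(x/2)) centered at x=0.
Expand to order 3: e^(tan(x/2)) - e^(-tan(x/2)) = x^3/8 + x + O(x^4).
The coefficient of x^3 is 1/8.

Final answer: 1/8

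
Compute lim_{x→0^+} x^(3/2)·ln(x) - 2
The product is a 0·∞ indeterminate form at x → 0⁺.
Rewrite the product as ln(x) / x^(-3/2) and apply L'Hôpital, or use the standard hierarchy x^(-3/2) ≫ |ln x| as x → 0⁺.
The indeterminate product → 0, so the limit = -2.

Final answer: -2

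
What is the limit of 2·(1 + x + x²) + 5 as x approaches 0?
Direct substitution at x = 0 gives 7.

Final answer: 7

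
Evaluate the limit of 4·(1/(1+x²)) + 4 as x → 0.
Direct substitution at x = 0 gives 8.

Final answer: 8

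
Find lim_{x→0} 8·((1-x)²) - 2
Direct substitution at x = 0 gives 6.

Final answer: 6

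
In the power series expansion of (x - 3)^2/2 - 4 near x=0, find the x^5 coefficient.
Expand to order 5: (x - 3)^2/2 - 4 = x^2/2 - 3·x + 1/2 + O(x^6).
The coefficient of x^5 is 0.

Final answer: 0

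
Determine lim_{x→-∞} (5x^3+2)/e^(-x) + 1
The quotient is an ∞/∞ indeterminate form as x → -∞.
Compare growth rates of the dominant terms (exponentials ≫ polynomials ≫ logarithms), or apply L'Hôpital's rule; the quotient → 0.
Adding the constant: 0 + 1 = 1. Limit = 1.

Final answer: 1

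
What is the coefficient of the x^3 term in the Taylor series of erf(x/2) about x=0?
Expand to order 3: erf(x/2) = -x^3/(12·√(π)) + x/√(π) + O(x^4).
The coefficient of x^3 is -1/(12·√(π)).

Final answer: -1/(12·√(π))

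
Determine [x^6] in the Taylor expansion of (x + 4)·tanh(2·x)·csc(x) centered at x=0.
Expand to order 6: (x + 4)·tanh(2·x)·csc(x) = -47209·x^6/1890 + 139·x^5/36 + 139·x^4/9 - 7·x^3/3 - 28·x^2/3 + 2·x + 8 + O(x^7).
The coefficient of x^6 is -47209/1890.

Final answer: -47209/1890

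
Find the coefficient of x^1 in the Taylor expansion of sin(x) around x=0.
Expand to order 1: sin(x) = x + O(x^2).
The coefficient of x^1 is 1.

Final answer: 1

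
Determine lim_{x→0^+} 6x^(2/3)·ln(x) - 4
The product is a 0·∞ indeterminate form at x → 0⁺.
Rewrite the product as 6·ln(x) / x^(-2/3) and apply L'Hôpital, or use the standard hierarchy x^(-2/3) ≫ |ln x| as x → 0⁺.
The indeterminate product → 0, so the limit = -4.

Final answer: -4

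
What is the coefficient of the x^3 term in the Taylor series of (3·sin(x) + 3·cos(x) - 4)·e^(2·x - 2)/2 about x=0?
Expand to order 3: (3·sin(x) + 3·cos(x) - 4)·e^(2·x - 2)/2 = 7·x^3·e^(-2)/12 + 5·x^2·e^(-2)/4 + x·e^(-2)/2 - e^(-2)/2 + O(x^4).
The coefficient of x^3 is 7·e^(-2)/12.

Final answer: 7·e^(-2)/12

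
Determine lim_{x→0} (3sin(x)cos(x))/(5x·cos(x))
Both numerator and denominator → 0 as x → 0; this is a 0/0 indeterminate form.
Expand each to leading order near x = 0: numerator ~ 3·x, denominator ~ 5·x.
The limit of the ratio is 3/5.

Final answer: 3/5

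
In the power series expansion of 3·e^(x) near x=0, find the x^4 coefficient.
Expand to order 4: 3·e^(x) = x^4/8 + x^3/2 + 3·x^2/2 + 3·x + 3 + O(x^5).
The coefficient of x^4 is 1/8.

Final answer: 1/8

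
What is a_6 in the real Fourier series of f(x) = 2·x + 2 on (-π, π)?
a_6 = (1/π) ∫_{-π}^{π} f(x)·cos(6x) dx.
Evaluate the integral (use parity and integration by parts as needed): a_6 = 0.

Final answer: 0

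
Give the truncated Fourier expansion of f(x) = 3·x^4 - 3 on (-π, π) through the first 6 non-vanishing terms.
(144 - 24·π^2)·cos(x) + (-9 + 6·π^2)·cos(2·x) + (16/9 - 8·π^2/3)·cos(3·x) + (-9/16 + 3·π^2/2)·cos(4·x) + (144/625 - 24·π^2/25)·cos(5·x) - 3 + 3·π^4/5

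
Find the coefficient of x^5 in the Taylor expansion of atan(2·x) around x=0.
Expand to order 5: atan(2·x) = 32·x^5/5 - 8·x^3/3 + 2·x + O(x^6).
The coefficient of x^5 is 32/5.

Final answer: 32/5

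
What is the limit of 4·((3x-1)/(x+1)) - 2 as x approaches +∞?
Evaluate the dominant behaviour as x → +∞; each term tends to a finite value or vanishes.
Limit = 10.

Final answer: 10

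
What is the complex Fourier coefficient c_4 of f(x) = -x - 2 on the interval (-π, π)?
Compute the real Fourier coefficients first: a_4 = 0, b_4 = 1/2.
Then c_4 = (a_4 − i·b_4)/2 = -i/4.

Final answer: -i/4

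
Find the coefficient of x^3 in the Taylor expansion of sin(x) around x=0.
Expand to order 3: sin(x) = -x^3/6 + x + O(x^4).
The coefficient of x^3 is -1/6.

Final answer: -1/6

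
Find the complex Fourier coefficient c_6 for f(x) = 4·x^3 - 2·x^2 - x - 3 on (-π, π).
Compute the real Fourier coefficients first: a_6 = -2/9, b_6 = 5/9 - 4·π^2/3.
Then c_6 = (a_6 − i·b_6)/2 = -1/9 - 5·i/18 + 2·i·π^2/3.

Final answer: -1/9 - 5·i/18 + 2·i·π^2/3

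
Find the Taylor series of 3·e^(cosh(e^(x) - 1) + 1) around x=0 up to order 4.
11·x^4·e^(2)/8 + 3·x^3·e^(2)/2 + 3·x^2·e^(2)/2 + 3·e^(2)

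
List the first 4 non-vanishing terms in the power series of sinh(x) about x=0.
x^7/5040 + x^5/120 + x^3/6 + x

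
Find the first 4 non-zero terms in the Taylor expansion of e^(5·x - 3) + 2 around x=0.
125·x^3·e^(-3)/6 + 25·x^2·e^(-3)/2 + 5·x·e^(-3) + e^(-3) + 2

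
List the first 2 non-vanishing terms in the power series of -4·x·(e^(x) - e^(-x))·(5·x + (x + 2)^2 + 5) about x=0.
-72·x^3 - 72·x^2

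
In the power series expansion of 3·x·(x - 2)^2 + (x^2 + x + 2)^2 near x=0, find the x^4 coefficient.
Expand to order 4: 3·x·(x - 2)^2 + (x^2 + x + 2)^2 = x^4 + 5·x^3 - 7·x^2 + 16·x + 4 + O(x^5).
The coefficient of x^4 is 1.

Final answer: 1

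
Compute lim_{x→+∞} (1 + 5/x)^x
As x → +∞: this is the defining limit (1 + 5/x)^x → e^5.
Limit = e^(5).

Final answer: e^(5)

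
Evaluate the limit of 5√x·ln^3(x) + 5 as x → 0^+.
The product is a 0·∞ indeterminate form at x → 0⁺.
Rewrite the product as 5·ln^3(x) / x^(-1/2) and apply L'Hôpital, or use the standard hierarchy x^(-1/2) ≫ |ln x|^3 as x → 0⁺.
The indeterminate product → 0, so the limit = 5.

Final answer: 5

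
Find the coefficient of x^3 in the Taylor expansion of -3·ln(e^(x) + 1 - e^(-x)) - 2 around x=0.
Expand to order 3: -3·ln(e^(x) + 1 - e^(-x)) - 2 = -9·x^3 + 6·x^2 - 6·x - 2 + O(x^4).
The coefficient of x^3 is -9.

Final answer: -9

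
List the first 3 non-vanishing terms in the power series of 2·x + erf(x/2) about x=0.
x^5/(160·√(π)) - x^3/(12·√(π)) + x·(1/√(π) + 2)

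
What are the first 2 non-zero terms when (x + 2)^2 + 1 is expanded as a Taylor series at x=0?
4·x + 5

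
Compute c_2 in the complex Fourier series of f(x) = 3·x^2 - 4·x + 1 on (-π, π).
Compute the real Fourier coefficients first: a_2 = 3, b_2 = 4.
Then c_2 = (a_2 − i·b_2)/2 = 3/2 - 2·i.

Final answer: 3/2 - 2·i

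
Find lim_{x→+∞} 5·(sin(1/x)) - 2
Evaluate the dominant behaviour as x → +∞; each term tends to a finite value or vanishes.
Limit = -2.

Final answer: -2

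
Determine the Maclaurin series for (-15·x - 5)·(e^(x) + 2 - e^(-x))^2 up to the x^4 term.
-80·x^4/3 - 200·x^3/3 - 140·x^2 - 100·x - 20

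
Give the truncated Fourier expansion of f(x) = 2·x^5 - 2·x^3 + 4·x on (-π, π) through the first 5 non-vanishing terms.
(-84·π^2 + 4·π^4 + 512)·sin(x) + (-2·π^4 - 22 + 12·π^2)·sin(2·x) + (-116·π^2/27 + 448/81 + 4·π^4/3)·sin(3·x) + (-π^4 - 91/32 + 9·π^2/4)·sin(4·x) + (-36·π^2/25 + 1216/625 + 4·π^4/5)·sin(5·x)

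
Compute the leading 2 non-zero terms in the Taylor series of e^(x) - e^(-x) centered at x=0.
x^3/3 + 2·x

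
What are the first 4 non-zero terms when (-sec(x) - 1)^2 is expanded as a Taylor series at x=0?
197·x^6/360 + 13·x^4/12 + 2·x^2 + 4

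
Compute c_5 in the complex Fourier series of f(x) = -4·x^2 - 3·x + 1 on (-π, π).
Compute the real Fourier coefficients first: a_5 = 16/25, b_5 = -6/5.
Then c_5 = (a_5 − i·b_5)/2 = 8/25 + 3·i/5.

Final answer: 8/25 + 3·i/5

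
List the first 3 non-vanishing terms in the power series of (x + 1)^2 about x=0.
x^2 + 2·x + 1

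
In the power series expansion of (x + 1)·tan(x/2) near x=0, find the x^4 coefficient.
Expand to order 4: (x + 1)·tan(x/2) = x^4/24 + x^3/24 + x^2/2 + x/2 + O(x^5).
The coefficient of x^4 is 1/24.

Final answer: 1/24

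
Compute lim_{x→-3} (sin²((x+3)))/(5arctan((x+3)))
Both numerator and denominator → 0 as x → -3; this is a 0/0 indeterminate form.
Expand each to leading order near x = -3: numerator ~ (x + 3)^2, denominator ~ 5·(x + 3).
The limit of the ratio is 0.

Final answer: 0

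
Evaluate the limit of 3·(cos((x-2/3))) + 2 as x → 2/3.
Direct substitution at x = 2/3 gives 5.

Final answer: 5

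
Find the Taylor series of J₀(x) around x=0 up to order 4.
x^4/64 - x^2/4 + 1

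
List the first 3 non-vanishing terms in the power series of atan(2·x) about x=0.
32·x^5/5 - 8·x^3/3 + 2·x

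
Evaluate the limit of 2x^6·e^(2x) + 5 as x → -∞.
The product is a 0·∞ indeterminate form at x → -∞.
Rewrite the product as 2x^6 / e^(-2x) (an ∞/∞ form) and apply L'Hôpital, or use the standard hierarchy e^(2|x|) ≫ |x^6| as x → -∞.
The indeterminate product → 0, so the limit = 5.

Final answer: 5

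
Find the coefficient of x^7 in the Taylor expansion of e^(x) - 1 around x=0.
Expand to order 7: e^(x) - 1 = x^7/5040 + x^6/720 + x^5/120 + x^4/24 + x^3/6 + x^2/2 + x + O(x^8).
The coefficient of x^7 is 1/5040.

Final answer: 1/5040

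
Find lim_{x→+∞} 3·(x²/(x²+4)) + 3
Evaluate the dominant behaviour as x → +∞; each term tends to a finite value or vanishes.
Limit = 6.

Final answer: 6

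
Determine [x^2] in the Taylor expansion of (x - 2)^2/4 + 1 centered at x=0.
Expand to order 2: (x - 2)^2/4 + 1 = x^2/4 - x + 2 + O(x^3).
The coefficient of x^2 is 1/4.

Final answer: 1/4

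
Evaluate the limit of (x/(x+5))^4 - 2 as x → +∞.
As x → +∞: x/(x+5) = 1/(1 + 5/x) → 1, and the 4th power of a limit-1 base also → 1; with the additive constant, 1 - 2 = -1.
Limit = -1.

Final answer: -1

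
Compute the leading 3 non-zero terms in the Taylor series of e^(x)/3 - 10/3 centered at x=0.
x^2/6 + x/3 - 3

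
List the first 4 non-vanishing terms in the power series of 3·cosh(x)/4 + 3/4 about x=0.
x^6/960 + x^4/32 + 3·x^2/8 + 3/2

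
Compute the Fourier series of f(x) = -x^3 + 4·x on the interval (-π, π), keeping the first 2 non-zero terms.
(20 - 2·π^2)·sin(x) + (-11/2 + π^2)·sin(2·x)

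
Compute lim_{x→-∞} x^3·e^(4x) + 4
The product is a 0·∞ indeterminate form at x → -∞.
Rewrite the product as x^3 / e^(-4x) (an ∞/∞ form) and apply L'Hôpital, or use the standard hierarchy e^(4|x|) ≫ |x^3| as x → -∞.
The indeterminate product → 0, so the limit = 4.

Final answer: 4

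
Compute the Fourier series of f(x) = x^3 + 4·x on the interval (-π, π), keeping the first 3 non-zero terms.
(-4 + 2·π^2)·sin(x) + (-π^2 - 5/2)·sin(2·x) + (20/9 + 2·π^2/3)·sin(3·x)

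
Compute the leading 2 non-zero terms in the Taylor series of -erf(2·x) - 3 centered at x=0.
-4·x/√(π) - 3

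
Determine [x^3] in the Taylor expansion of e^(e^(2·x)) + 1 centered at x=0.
Expand to order 3: e^(e^(2·x)) + 1 = 20·e·x^3/3 + 4·e·x^2 + 2·e·x + 1 + e + O(x^4).
The coefficient of x^3 is 20·e/3.

Final answer: 20·e/3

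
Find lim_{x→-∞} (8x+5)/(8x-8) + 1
Evaluate the dominant behaviour as x → -∞; each term tends to a finite value or vanishes.
Limit = 2.

Final answer: 2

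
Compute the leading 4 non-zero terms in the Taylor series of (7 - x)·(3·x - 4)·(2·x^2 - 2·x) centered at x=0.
-6·x^4 + 56·x^3 - 106·x^2 + 56·x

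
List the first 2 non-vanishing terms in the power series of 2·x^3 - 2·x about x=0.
2·x^3 - 2·x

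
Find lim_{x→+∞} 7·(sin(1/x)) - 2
Evaluate the dominant behaviour as x → +∞; each term tends to a finite value or vanishes.
Limit = -2.

Final answer: -2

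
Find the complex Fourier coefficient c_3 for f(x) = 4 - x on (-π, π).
Compute the real Fourier coefficients first: a_3 = 0, b_3 = -2/3.
Then c_3 = (a_3 − i·b_3)/2 = i/3.

Final answer: i/3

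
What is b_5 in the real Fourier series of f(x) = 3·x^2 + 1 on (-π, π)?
b_5 = (1/π) ∫_{-π}^{π} f(x)·sin(5x) dx.
Evaluate the integral (use parity and integration by parts as needed): b_5 = 0.

Final answer: 0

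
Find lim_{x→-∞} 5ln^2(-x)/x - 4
The quotient is an ∞/∞ indeterminate form as x → -∞.
Compare growth rates of the dominant terms (exponentials ≫ polynomials ≫ logarithms), or apply L'Hôpital's rule; the quotient → 0.
Adding the constant: 0 - 4 = -4. Limit = -4.

Final answer: -4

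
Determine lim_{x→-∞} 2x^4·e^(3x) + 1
The product is a 0·∞ indeterminate form at x → -∞.
Rewrite the product as 2x^4 / e^(-3x) (an ∞/∞ form) and apply L'Hôpital, or use the standard hierarchy e^(3|x|) ≫ |x^4| as x → -∞.
The indeterminate product → 0, so the limit = 1.

Final answer: 1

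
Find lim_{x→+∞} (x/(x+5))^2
As x → +∞: x/(x+5) = 1/(1 + 5/x) → 1, and the 2nd power of a limit-1 base also → 1.
Limit = 1.

Final answer: 1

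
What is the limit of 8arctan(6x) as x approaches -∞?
Evaluate the dominant behaviour as x → -∞; each term tends to a finite value or vanishes.
Limit = -4·π.

Final answer: -4·π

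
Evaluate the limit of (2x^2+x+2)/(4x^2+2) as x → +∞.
This is an ∞/∞ indeterminate form as x → +∞.
Divide numerator and denominator by x^2 and let the lower-order terms vanish; the leading terms give 2/4 = 1/2.
Limit = 1/2.

Final answer: 1/2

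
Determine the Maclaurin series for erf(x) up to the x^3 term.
-2·x^3/(3·√(π)) + 2·x/√(π)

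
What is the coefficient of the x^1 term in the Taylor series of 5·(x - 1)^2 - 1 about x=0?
Expand to order 1: 5·(x - 1)^2 - 1 = 4 - 10·x + O(x^2).
The coefficient of x^1 is -10.

Final answer: -10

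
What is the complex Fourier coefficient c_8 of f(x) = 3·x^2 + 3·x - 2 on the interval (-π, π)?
Compute the real Fourier coefficients first: a_8 = 3/16, b_8 = -3/4.
Then c_8 = (a_8 − i·b_8)/2 = 3/32 + 3·i/8.

Final answer: 3/32 + 3·i/8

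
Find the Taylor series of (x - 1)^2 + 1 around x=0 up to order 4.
x^2 - 2·x + 2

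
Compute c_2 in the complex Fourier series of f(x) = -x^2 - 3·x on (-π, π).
Compute the real Fourier coefficients first: a_2 = -1, b_2 = 3.
Then c_2 = (a_2 − i·b_2)/2 = -1/2 - 3·i/2.

Final answer: -1/2 - 3·i/2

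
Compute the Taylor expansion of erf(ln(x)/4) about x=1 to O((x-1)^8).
(x - 1)/(2·√(π)) - (x - 1)^2/(4·√(π)) + 5·(x - 1)^3/(32·√(π)) - 7·(x - 1)^4/(64·√(π)) + 1259·(x - 1)^5/(15360·√(π)) - 395·(x - 1)^6/(6144·√(π)) + 268889·(x - 1)^7/(5160960·√(π))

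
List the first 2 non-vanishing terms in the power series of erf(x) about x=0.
-2·x^3/(3·√(π)) + 2·x/√(π)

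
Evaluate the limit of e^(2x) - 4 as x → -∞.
Evaluate the dominant behaviour as x → -∞; each term tends to a finite value or vanishes.
Limit = -4.

Final answer: -4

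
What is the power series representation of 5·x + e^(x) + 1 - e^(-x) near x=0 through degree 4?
x^3/3 + 7·x + 1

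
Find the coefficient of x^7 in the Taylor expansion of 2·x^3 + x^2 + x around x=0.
Expand to order 7: 2·x^3 + x^2 + x = 2·x^3 + x^2 + x + O(x^8).
The coefficient of x^7 is 0.

Final answer: 0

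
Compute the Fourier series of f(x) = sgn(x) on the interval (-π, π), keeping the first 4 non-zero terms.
4·sin(x)/π + 4·sin(3·x)/(3·π) + 4·sin(5·x)/(5·π) + 4·sin(7·x)/(7·π)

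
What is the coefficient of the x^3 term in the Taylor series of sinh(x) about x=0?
Expand to order 3: sinh(x) = x^3/6 + x + O(x^4).
The coefficient of x^3 is 1/6.

Final answer: 1/6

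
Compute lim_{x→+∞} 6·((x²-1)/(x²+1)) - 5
Evaluate the dominant behaviour as x → +∞; each term tends to a finite value or vanishes.
Limit = 1.

Final answer: 1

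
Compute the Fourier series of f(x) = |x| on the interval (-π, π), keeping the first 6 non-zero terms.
-4·cos(x)/π - 4·cos(3·x)/(9·π) - 4·cos(5·x)/(25·π) - 4·cos(7·x)/(49·π) - 4·cos(9·x)/(81·π) + π/2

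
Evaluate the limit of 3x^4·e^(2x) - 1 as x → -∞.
The product is a 0·∞ indeterminate form at x → -∞.
Rewrite the product as 3x^4 / e^(-2x) (an ∞/∞ form) and apply L'Hôpital, or use the standard hierarchy e^(2|x|) ≫ |x^4| as x → -∞.
The indeterminate product → 0, so the limit = -1.

Final answer: -1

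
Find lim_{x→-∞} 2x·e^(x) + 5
The product is a 0·∞ indeterminate form at x → -∞.
Rewrite the product as 2x / e^(-x) (an ∞/∞ form) and apply L'Hôpital, or use the standard hierarchy e^(|x|) ≫ |x| as x → -∞.
The indeterminate product → 0, so the limit = 5.

Final answer: 5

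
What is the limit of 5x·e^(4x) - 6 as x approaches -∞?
The product is a 0·∞ indeterminate form at x → -∞.
Rewrite the product as 5x / e^(-4x) (an ∞/∞ form) and apply L'Hôpital, or use the standard hierarchy e^(4|x|) ≫ |x| as x → -∞.
The indeterminate product → 0, so the limit = -6.

Final answer: -6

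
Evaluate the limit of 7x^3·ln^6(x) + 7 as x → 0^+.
The product is a 0·∞ indeterminate form at x → 0⁺.
Rewrite the product as 7·ln^6(x) / x^(-3) and apply L'Hôpital, or use the standard hierarchy x^(-3) ≫ |ln x|^6 as x → 0⁺.
The indeterminate product → 0, so the limit = 7.

Final answer: 7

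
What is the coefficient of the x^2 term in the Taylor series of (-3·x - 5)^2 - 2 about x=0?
Expand to order 2: (-3·x - 5)^2 - 2 = 9·x^2 + 30·x + 23 + O(x^3).
The coefficient of x^2 is 9.

Final answer: 9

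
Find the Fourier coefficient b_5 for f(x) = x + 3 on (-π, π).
b_5 = (1/π) ∫_{-π}^{π} f(x)·sin(5x) dx.
Evaluate the integral (use parity and integration by parts as needed): b_5 = 2/5.

Final answer: 2/5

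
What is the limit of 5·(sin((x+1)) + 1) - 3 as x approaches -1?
Direct substitution at x = -1 gives 2.

Final answer: 2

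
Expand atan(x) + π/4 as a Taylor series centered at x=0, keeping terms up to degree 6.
x^5/5 - x^3/3 + x + π/4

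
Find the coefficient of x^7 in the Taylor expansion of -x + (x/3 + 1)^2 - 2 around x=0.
Expand to order 7: -x + (x/3 + 1)^2 - 2 = x^2/9 - x/3 - 1 + O(x^8).
The coefficient of x^7 is 0.

Final answer: 0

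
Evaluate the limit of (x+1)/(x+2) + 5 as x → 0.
Direct substitution at x = 0 gives 11/2.

Final answer: 11/2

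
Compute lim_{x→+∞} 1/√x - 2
Evaluate the dominant behaviour as x → +∞; each term tends to a finite value or vanishes.
Limit = -2.

Final answer: -2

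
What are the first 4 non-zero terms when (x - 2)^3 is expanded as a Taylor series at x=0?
x^3 - 6·x^2 + 12·x - 8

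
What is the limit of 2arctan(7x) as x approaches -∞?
Evaluate the dominant behaviour as x → -∞; each term tends to a finite value or vanishes.
Limit = -π.

Final answer: -π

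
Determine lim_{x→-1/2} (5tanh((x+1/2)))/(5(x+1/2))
Both numerator and denominator → 0 as x → -1/2; this is a 0/0 indeterminate form.
Expand each to leading order near x = -1/2: numerator ~ 5·(x + 1/2), denominator ~ 5·(x + 1/2).
The limit of the ratio is 1.

Final answer: 1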